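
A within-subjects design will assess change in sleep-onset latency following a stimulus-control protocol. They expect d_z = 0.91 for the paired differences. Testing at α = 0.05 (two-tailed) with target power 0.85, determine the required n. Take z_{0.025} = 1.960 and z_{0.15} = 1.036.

For a paired (one-sample on differences) test: n = ((z_{α/2} + z_β) / d)².
z_{α/2} + z_β = 1.960 + 1.036 = 2.996.
n = (2.996 / 0.91)² = 3.292² = 10.84.
Round up.

n = 11 pairs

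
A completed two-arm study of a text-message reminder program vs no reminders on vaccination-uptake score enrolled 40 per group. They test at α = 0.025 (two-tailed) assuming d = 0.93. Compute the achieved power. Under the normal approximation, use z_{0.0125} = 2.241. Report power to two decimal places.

power ≈ 0.97

For two equal groups, power = Φ(d·√(n/2) − z_{α/2}).
d·√(n/2) = 0.93 × √(40/2) = 0.93 × 4.472 = 4.159.
z_β = 4.159 − 2.241 = 1.918.
Power = Φ(1.918) = 0.972.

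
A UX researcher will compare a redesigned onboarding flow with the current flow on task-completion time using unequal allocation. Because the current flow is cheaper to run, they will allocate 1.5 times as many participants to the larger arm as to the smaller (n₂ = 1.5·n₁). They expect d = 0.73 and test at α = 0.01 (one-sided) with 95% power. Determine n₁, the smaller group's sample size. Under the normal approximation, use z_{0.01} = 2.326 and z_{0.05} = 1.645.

With allocation ratio k = n₂/n₁ = 1.5, Var(x̄₁−x̄₂) = σ²(1/n₁ + 1/(k·n₁)) = σ²·(k+1)/(k·n₁).
So n₁ = (1 + 1/k)·((z_{α} + z_β)/d)² = 1.667 × (3.971/0.73)².
n₁ = 1.667 × 29.59 = 49.3.
Round up: n₁ = 50, giving n₂ = 1.5 × 50 = 75.

n₁ = 50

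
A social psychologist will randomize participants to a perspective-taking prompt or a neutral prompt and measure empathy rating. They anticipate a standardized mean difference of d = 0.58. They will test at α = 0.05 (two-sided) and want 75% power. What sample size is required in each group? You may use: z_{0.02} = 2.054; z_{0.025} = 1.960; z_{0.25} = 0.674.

n = 42 per group

For two independent groups with equal n: n = 2·((z_{α/2} + z_β) / d)².
z_{α/2} + z_β = 1.960 + 0.674 = 2.634.
n = 2 × (2.634 / 0.58)² = 2 × 4.541² = 2 × 20.62 = 41.2.
Round up to the next whole participant.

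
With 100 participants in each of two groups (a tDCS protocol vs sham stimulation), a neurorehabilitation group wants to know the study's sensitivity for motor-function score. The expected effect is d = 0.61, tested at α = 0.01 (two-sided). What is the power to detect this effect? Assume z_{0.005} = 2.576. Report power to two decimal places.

power ≈ 0.96

For two equal groups, power = Φ(d·√(n/2) − z_{α/2}).
d·√(n/2) = 0.61 × √(100/2) = 0.61 × 7.071 = 4.313.
z_β = 4.313 − 2.576 = 1.737.
Power = Φ(1.737) = 0.959.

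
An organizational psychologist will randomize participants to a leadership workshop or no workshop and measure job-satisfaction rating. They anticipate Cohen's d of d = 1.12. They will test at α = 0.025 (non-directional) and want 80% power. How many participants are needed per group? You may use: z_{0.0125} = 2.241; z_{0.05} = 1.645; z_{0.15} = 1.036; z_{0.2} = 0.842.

n = 16 per group

For two independent groups with equal n: n = 2·((z_{α/2} + z_β) / d)².
z_{α/2} + z_β = 2.241 + 0.842 = 3.083.
n = 2 × (3.083 / 1.12)² = 2 × 2.753² = 2 × 7.58 = 15.2.
Round up to the next whole participant.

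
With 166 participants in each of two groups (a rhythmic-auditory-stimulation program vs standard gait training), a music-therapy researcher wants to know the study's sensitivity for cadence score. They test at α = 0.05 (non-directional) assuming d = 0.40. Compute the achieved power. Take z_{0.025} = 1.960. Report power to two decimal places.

power ≈ 0.95

For two equal groups, power = Φ(d·√(n/2) − z_{α/2}).
d·√(n/2) = 0.40 × √(166/2) = 0.40 × 9.110 = 3.644.
z_β = 3.644 − 1.960 = 1.684.
Power = Φ(1.684) = 0.954.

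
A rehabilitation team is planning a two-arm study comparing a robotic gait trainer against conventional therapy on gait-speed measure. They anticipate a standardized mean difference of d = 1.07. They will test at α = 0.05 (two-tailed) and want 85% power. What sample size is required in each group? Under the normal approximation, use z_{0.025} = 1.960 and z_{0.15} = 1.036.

n = 16 per group

For two independent groups with equal n: n = 2·((z_{α/2} + z_β) / d)².
z_{α/2} + z_β = 1.960 + 1.036 = 2.996.
n = 2 × (2.996 / 1.07)² = 2 × 2.800² = 2 × 7.84 = 15.7.
Round up to the next whole participant.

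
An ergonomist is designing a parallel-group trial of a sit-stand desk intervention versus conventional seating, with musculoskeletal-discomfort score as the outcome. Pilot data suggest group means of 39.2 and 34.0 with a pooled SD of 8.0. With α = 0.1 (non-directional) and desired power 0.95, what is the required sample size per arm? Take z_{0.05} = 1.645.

Cohen's d = |M₁ − M₂| / SD_pooled = |39.2 − 34.0| / 8.0 = 5.2 / 8.0 = 0.650.
For two independent groups with equal n: n = 2·((z_{α/2} + z_β) / d)².
z_{α/2} + z_β = 1.645 + 1.645 = 3.290.
n = 2 × (3.290 / 0.650)² = 2 × 5.062² = 2 × 25.62 = 51.2.
Round up to the next whole participant.

n = 52 per group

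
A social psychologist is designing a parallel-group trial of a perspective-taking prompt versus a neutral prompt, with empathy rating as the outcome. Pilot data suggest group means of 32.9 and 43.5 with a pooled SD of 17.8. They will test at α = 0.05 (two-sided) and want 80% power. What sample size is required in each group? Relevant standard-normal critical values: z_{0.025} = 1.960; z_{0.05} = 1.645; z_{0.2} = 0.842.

n = 45 per group

Cohen's d = |M₁ − M₂| / SD_pooled = |32.9 − 43.5| / 17.8 = 10.6 / 17.8 = 0.596.
For two independent groups with equal n: n = 2·((z_{α/2} + z_β) / d)².
z_{α/2} + z_β = 1.960 + 0.842 = 2.802.
n = 2 × (2.802 / 0.596)² = 2 × 4.701² = 2 × 22.10 = 44.2.
Round up to the next whole participant.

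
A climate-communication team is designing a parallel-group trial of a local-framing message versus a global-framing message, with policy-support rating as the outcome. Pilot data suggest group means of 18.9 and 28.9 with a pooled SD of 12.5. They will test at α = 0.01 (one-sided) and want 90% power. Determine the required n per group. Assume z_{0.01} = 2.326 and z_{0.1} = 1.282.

n = 41 per group

Cohen's d = |M₁ − M₂| / SD_pooled = |18.9 − 28.9| / 12.5 = 10.0 / 12.5 = 0.800.
For two independent groups with equal n: n = 2·((z_{α} + z_β) / d)².
z_{α} + z_β = 2.326 + 1.282 = 3.608.
n = 2 × (3.608 / 0.800)² = 2 × 4.510² = 2 × 20.34 = 40.7.
Round up to the next whole participant.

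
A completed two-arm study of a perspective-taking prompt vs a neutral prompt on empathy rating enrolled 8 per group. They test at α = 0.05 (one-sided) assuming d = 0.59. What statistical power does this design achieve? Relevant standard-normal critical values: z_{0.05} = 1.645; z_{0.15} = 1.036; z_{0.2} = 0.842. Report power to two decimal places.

For two equal groups, power = Φ(d·√(n/2) − z_{α}).
d·√(n/2) = 0.59 × √(8/2) = 0.59 × 2.000 = 1.180.
z_β = 1.180 − 1.645 = -0.465.
Power = Φ(-0.465) = 0.321.

power ≈ 0.32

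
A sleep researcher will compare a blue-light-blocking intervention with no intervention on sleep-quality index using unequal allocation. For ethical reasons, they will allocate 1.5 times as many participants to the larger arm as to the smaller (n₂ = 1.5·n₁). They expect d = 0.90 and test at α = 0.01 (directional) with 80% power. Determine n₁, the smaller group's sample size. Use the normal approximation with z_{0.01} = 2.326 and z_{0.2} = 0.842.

With allocation ratio k = n₂/n₁ = 1.5, Var(x̄₁−x̄₂) = σ²(1/n₁ + 1/(k·n₁)) = σ²·(k+1)/(k·n₁).
So n₁ = (1 + 1/k)·((z_{α} + z_β)/d)² = 1.667 × (3.168/0.90)².
n₁ = 1.667 × 12.39 = 20.7.
Round up: n₁ = 21, giving n₂ = ⌈1.5 × 21⌉ = ⌈31.5⌉ = 32.

n₁ = 21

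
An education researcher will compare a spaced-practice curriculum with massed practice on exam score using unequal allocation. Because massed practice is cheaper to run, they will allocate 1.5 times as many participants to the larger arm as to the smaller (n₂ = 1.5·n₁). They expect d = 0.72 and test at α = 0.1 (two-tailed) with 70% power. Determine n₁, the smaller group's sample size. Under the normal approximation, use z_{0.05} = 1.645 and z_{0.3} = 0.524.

With allocation ratio k = n₂/n₁ = 1.5, Var(x̄₁−x̄₂) = σ²(1/n₁ + 1/(k·n₁)) = σ²·(k+1)/(k·n₁).
So n₁ = (1 + 1/k)·((z_{α/2} + z_β)/d)² = 1.667 × (2.169/0.72)².
n₁ = 1.667 × 9.08 = 15.1.
Round up: n₁ = 16, giving n₂ = 1.5 × 16 = 24.

n₁ = 16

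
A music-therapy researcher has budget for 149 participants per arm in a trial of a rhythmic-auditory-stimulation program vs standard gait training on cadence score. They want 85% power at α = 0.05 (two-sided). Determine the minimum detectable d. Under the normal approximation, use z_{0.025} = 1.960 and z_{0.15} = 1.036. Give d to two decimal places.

d_min ≈ 0.35

For two independent groups of n = 149 each: d_min = (z_{α/2} + z_β)·√(2/n).
z-sum = 1.960 + 1.036 = 2.996.
d_min = 2.996 × √(2/149) = 2.996 × 0.1159 = 0.347.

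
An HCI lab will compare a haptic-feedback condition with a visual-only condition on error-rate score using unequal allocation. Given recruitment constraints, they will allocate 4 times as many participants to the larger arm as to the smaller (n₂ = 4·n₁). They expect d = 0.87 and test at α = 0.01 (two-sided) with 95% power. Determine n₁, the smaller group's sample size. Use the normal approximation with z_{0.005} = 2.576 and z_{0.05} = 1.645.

With allocation ratio k = n₂/n₁ = 4, Var(x̄₁−x̄₂) = σ²(1/n₁ + 1/(k·n₁)) = σ²·(k+1)/(k·n₁).
So n₁ = (1 + 1/k)·((z_{α/2} + z_β)/d)² = 1.250 × (4.221/0.87)².
n₁ = 1.250 × 23.54 = 29.4.
Round up: n₁ = 30, giving n₂ = 4 × 30 = 120.

n₁ = 30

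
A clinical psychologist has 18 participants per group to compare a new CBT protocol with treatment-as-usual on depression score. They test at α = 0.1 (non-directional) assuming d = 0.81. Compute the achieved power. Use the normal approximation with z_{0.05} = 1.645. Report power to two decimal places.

power ≈ 0.78

For two equal groups, power = Φ(d·√(n/2) − z_{α/2}).
d·√(n/2) = 0.81 × √(18/2) = 0.81 × 3.000 = 2.430.
z_β = 2.430 − 1.645 = 0.785.
Power = Φ(0.785) = 0.784.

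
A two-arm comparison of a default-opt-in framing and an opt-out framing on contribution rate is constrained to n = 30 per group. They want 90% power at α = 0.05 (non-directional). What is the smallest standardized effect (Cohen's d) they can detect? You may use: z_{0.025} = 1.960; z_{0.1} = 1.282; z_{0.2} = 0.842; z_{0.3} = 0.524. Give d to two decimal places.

For two independent groups of n = 30 each: d_min = (z_{α/2} + z_β)·√(2/n).
z-sum = 1.960 + 1.282 = 3.242.
d_min = 3.242 × √(2/30) = 3.242 × 0.2582 = 0.837.

d_min ≈ 0.84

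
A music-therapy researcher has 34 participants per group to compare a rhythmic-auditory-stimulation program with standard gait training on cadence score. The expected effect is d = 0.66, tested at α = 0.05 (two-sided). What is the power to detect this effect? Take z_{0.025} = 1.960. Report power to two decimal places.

power ≈ 0.78

For two equal groups, power = Φ(d·√(n/2) − z_{α/2}).
d·√(n/2) = 0.66 × √(34/2) = 0.66 × 4.123 = 2.721.
z_β = 2.721 − 1.960 = 0.761.
Power = Φ(0.761) = 0.777.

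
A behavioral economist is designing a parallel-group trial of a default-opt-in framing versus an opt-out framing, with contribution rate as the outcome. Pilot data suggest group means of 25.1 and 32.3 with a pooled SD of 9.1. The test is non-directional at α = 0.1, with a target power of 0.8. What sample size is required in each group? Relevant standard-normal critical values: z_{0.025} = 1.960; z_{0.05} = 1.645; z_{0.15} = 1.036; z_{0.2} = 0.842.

Cohen's d = |M₁ − M₂| / SD_pooled = |25.1 − 32.3| / 9.1 = 7.2 / 9.1 = 0.791.
For two independent groups with equal n: n = 2·((z_{α/2} + z_β) / d)².
z_{α/2} + z_β = 1.645 + 0.842 = 2.487.
n = 2 × (2.487 / 0.791)² = 2 × 3.144² = 2 × 9.89 = 19.8.
Round up to the next whole participant.

n = 20 per group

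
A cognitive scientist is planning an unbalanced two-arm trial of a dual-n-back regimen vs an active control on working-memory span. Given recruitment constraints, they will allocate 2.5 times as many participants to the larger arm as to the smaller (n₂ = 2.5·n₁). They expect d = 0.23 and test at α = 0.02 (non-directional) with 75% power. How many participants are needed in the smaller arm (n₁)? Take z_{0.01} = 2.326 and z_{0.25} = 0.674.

n₁ = 239

With allocation ratio k = n₂/n₁ = 2.5, Var(x̄₁−x̄₂) = σ²(1/n₁ + 1/(k·n₁)) = σ²·(k+1)/(k·n₁).
So n₁ = (1 + 1/k)·((z_{α/2} + z_β)/d)² = 1.400 × (3.000/0.23)².
n₁ = 1.400 × 170.13 = 238.2.
Round up: n₁ = 239, giving n₂ = ⌈2.5 × 239⌉ = ⌈597.5⌉ = 598.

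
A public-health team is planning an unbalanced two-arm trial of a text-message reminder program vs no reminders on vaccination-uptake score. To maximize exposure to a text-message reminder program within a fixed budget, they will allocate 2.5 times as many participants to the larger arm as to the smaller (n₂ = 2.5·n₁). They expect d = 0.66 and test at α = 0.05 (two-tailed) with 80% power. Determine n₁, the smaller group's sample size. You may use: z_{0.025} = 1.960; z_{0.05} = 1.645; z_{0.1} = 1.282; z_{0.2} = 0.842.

With allocation ratio k = n₂/n₁ = 2.5, Var(x̄₁−x̄₂) = σ²(1/n₁ + 1/(k·n₁)) = σ²·(k+1)/(k·n₁).
So n₁ = (1 + 1/k)·((z_{α/2} + z_β)/d)² = 1.400 × (2.802/0.66)².
n₁ = 1.400 × 18.02 = 25.2.
Round up: n₁ = 26, giving n₂ = 2.5 × 26 = 65.

n₁ = 26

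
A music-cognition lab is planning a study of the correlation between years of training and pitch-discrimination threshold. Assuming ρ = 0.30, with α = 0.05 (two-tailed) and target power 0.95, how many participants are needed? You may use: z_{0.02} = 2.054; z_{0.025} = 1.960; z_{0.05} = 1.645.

n = 139

Fisher's z: C = ½·ln((1+r)/(1−r)) = ½·ln(1.8571) = 0.3095.
n = ((z_{α/2} + z_β)/C)² + 3.
(1.960 + 1.645) / 0.3095 = 3.605 / 0.3095 = 11.648.
n = 11.648² + 3 = 135.67 + 3 = 138.7.
Round up.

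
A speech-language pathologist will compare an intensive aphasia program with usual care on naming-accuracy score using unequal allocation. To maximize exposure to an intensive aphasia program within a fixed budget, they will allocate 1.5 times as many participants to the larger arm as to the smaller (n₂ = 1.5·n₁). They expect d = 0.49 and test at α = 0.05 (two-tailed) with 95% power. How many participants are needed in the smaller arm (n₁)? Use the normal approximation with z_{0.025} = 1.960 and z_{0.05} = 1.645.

n₁ = 91

With allocation ratio k = n₂/n₁ = 1.5, Var(x̄₁−x̄₂) = σ²(1/n₁ + 1/(k·n₁)) = σ²·(k+1)/(k·n₁).
So n₁ = (1 + 1/k)·((z_{α/2} + z_β)/d)² = 1.667 × (3.605/0.49)².
n₁ = 1.667 × 54.13 = 90.2.
Round up: n₁ = 91, giving n₂ = ⌈1.5 × 91⌉ = ⌈136.5⌉ = 137.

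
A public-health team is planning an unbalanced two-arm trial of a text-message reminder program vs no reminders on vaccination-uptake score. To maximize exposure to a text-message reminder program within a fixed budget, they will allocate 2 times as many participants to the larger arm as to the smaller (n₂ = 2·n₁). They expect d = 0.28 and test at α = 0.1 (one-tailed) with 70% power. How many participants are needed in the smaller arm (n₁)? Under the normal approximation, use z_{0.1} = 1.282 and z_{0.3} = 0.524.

With allocation ratio k = n₂/n₁ = 2, Var(x̄₁−x̄₂) = σ²(1/n₁ + 1/(k·n₁)) = σ²·(k+1)/(k·n₁).
So n₁ = (1 + 1/k)·((z_{α} + z_β)/d)² = 1.500 × (1.806/0.28)².
n₁ = 1.500 × 41.60 = 62.4.
Round up: n₁ = 63, giving n₂ = 2 × 63 = 126.

n₁ = 63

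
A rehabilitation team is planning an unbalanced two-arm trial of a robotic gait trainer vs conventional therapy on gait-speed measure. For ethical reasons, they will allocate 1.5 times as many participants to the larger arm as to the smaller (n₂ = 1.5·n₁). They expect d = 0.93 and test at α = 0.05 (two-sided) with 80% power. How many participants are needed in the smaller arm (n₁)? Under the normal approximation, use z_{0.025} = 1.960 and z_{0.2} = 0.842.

With allocation ratio k = n₂/n₁ = 1.5, Var(x̄₁−x̄₂) = σ²(1/n₁ + 1/(k·n₁)) = σ²·(k+1)/(k·n₁).
So n₁ = (1 + 1/k)·((z_{α/2} + z_β)/d)² = 1.667 × (2.802/0.93)².
n₁ = 1.667 × 9.08 = 15.1.
Round up: n₁ = 16, giving n₂ = 1.5 × 16 = 24.

n₁ = 16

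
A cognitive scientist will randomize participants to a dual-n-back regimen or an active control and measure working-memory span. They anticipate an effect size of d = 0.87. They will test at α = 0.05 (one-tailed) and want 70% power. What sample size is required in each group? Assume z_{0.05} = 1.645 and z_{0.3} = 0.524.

n = 13 per group

For two independent groups with equal n: n = 2·((z_{α} + z_β) / d)².
z_{α} + z_β = 1.645 + 0.524 = 2.169.
n = 2 × (2.169 / 0.87)² = 2 × 2.493² = 2 × 6.22 = 12.4.
Round up to the next whole participant.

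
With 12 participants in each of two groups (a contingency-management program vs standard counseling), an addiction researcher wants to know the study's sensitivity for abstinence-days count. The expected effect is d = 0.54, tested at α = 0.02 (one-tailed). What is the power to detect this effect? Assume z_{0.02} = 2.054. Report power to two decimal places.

For two equal groups, power = Φ(d·√(n/2) − z_{α}).
d·√(n/2) = 0.54 × √(12/2) = 0.54 × 2.449 = 1.323.
z_β = 1.323 − 2.054 = -0.731.
Power = Φ(-0.731) = 0.232.

power ≈ 0.23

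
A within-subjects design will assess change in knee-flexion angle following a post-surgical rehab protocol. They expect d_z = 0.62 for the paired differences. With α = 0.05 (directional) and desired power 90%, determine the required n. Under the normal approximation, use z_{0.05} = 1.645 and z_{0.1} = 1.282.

n = 23 pairs

For a paired (one-sample on differences) test: n = ((z_{α} + z_β) / d)².
z_{α} + z_β = 1.645 + 1.282 = 2.927.
n = (2.927 / 0.62)² = 4.721² = 22.29.
Round up.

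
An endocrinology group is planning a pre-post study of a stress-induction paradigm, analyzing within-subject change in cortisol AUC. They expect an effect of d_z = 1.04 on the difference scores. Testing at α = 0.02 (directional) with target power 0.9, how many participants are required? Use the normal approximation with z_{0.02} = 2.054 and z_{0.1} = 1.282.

n = 11 pairs

For a paired (one-sample on differences) test: n = ((z_{α} + z_β) / d)².
z_{α} + z_β = 2.054 + 1.282 = 3.336.
n = (3.336 / 1.04)² = 3.208² = 10.29.
Round up.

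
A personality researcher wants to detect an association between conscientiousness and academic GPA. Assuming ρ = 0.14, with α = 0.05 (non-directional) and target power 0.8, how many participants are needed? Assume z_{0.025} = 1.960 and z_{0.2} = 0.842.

Fisher's z: C = ½·ln((1+r)/(1−r)) = ½·ln(1.3256) = 0.1409.
n = ((z_{α/2} + z_β)/C)² + 3.
(1.960 + 0.842) / 0.1409 = 2.802 / 0.1409 = 19.886.
n = 19.886² + 3 = 395.47 + 3 = 398.5.
Round up.

n = 399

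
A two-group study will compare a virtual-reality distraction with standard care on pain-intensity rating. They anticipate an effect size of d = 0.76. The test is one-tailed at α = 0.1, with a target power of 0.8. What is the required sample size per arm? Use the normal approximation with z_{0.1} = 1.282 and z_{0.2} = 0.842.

n = 16 per group

For two independent groups with equal n: n = 2·((z_{α} + z_β) / d)².
z_{α} + z_β = 1.282 + 0.842 = 2.124.
n = 2 × (2.124 / 0.76)² = 2 × 2.795² = 2 × 7.81 = 15.6.
Round up to the next whole participant.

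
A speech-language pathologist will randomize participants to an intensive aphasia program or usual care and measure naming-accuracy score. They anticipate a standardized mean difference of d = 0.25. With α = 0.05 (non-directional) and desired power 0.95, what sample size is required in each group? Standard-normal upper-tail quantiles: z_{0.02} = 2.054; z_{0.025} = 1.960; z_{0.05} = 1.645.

For two independent groups with equal n: n = 2·((z_{α/2} + z_β) / d)².
z_{α/2} + z_β = 1.960 + 1.645 = 3.605.
n = 2 × (3.605 / 0.25)² = 2 × 14.420² = 2 × 207.94 = 415.9.
Round up to the next whole participant.

n = 416 per group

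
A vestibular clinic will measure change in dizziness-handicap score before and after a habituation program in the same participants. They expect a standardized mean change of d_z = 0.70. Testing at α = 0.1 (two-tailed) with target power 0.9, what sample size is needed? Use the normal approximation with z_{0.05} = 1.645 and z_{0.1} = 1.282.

For a paired (one-sample on differences) test: n = ((z_{α/2} + z_β) / d)².
z_{α/2} + z_β = 1.645 + 1.282 = 2.927.
n = (2.927 / 0.70)² = 4.181² = 17.48.
Round up.

n = 18 pairs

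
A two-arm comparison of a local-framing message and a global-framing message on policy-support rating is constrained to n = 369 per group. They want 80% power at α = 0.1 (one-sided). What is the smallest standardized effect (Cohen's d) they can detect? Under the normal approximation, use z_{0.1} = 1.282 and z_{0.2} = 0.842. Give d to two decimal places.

For two independent groups of n = 369 each: d_min = (z_{α} + z_β)·√(2/n).
z-sum = 1.282 + 0.842 = 2.124.
d_min = 2.124 × √(2/369) = 2.124 × 0.0736 = 0.156.

d_min ≈ 0.16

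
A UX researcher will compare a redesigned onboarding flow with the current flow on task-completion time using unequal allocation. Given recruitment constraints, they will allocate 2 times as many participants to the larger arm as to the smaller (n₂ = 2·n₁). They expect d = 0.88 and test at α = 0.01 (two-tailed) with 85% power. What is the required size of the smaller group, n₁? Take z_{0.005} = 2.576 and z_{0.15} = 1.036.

n₁ = 26

With allocation ratio k = n₂/n₁ = 2, Var(x̄₁−x̄₂) = σ²(1/n₁ + 1/(k·n₁)) = σ²·(k+1)/(k·n₁).
So n₁ = (1 + 1/k)·((z_{α/2} + z_β)/d)² = 1.500 × (3.612/0.88)².
n₁ = 1.500 × 16.85 = 25.3.
Round up: n₁ = 26, giving n₂ = 2 × 26 = 52.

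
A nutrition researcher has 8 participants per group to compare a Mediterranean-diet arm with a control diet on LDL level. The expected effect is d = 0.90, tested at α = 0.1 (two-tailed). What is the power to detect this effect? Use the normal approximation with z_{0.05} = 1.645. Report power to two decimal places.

power ≈ 0.56

For two equal groups, power = Φ(d·√(n/2) − z_{α/2}).
d·√(n/2) = 0.90 × √(8/2) = 0.90 × 2.000 = 1.800.
z_β = 1.800 − 1.645 = 0.155.
Power = Φ(0.155) = 0.562.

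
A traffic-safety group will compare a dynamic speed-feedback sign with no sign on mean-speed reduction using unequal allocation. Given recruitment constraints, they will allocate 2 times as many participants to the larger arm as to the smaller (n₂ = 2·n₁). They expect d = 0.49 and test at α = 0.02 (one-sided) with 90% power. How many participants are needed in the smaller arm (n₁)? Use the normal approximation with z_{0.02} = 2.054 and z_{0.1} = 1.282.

With allocation ratio k = n₂/n₁ = 2, Var(x̄₁−x̄₂) = σ²(1/n₁ + 1/(k·n₁)) = σ²·(k+1)/(k·n₁).
So n₁ = (1 + 1/k)·((z_{α} + z_β)/d)² = 1.500 × (3.336/0.49)².
n₁ = 1.500 × 46.35 = 69.5.
Round up: n₁ = 70, giving n₂ = 2 × 70 = 140.

n₁ = 70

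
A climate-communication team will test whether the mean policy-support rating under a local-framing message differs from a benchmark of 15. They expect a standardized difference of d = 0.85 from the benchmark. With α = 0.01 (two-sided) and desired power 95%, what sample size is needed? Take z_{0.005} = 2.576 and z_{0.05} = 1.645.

For a one-sample test: n = ((z_{α/2} + z_β) / d)².
z_{α/2} + z_β = 2.576 + 1.645 = 4.221.
n = (4.221 / 0.85)² = 4.966² = 24.66.
Round up.

n = 25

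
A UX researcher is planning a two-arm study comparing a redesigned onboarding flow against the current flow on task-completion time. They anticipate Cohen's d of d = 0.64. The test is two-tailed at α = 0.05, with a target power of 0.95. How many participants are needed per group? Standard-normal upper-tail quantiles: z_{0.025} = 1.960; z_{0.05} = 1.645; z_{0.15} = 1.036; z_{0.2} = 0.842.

For two independent groups with equal n: n = 2·((z_{α/2} + z_β) / d)².
z_{α/2} + z_β = 1.960 + 1.645 = 3.605.
n = 2 × (3.605 / 0.64)² = 2 × 5.633² = 2 × 31.73 = 63.5.
Round up to the next whole participant.

n = 64 per group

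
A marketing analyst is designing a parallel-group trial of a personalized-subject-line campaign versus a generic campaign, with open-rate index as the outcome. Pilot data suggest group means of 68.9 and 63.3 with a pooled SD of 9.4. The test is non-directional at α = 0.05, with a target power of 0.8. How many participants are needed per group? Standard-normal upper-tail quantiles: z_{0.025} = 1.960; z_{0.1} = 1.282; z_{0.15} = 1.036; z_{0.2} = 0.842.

n = 45 per group

Cohen's d = |M₁ − M₂| / SD_pooled = |68.9 − 63.3| / 9.4 = 5.6 / 9.4 = 0.596.
For two independent groups with equal n: n = 2·((z_{α/2} + z_β) / d)².
z_{α/2} + z_β = 1.960 + 0.842 = 2.802.
n = 2 × (2.802 / 0.596)² = 2 × 4.701² = 2 × 22.10 = 44.2.
Round up to the next whole participant.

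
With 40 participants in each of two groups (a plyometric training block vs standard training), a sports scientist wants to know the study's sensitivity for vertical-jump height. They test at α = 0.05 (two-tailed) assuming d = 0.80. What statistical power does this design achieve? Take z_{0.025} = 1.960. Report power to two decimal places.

For two equal groups, power = Φ(d·√(n/2) − z_{α/2}).
d·√(n/2) = 0.80 × √(40/2) = 0.80 × 4.472 = 3.578.
z_β = 3.578 − 1.960 = 1.618.
Power = Φ(1.618) = 0.947.

power ≈ 0.95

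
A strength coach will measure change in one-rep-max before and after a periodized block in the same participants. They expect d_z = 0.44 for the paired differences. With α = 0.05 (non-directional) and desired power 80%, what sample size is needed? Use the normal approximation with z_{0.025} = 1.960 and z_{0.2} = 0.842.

For a paired (one-sample on differences) test: n = ((z_{α/2} + z_β) / d)².
z_{α/2} + z_β = 1.960 + 0.842 = 2.802.
n = (2.802 / 0.44)² = 6.368² = 40.55.
Round up.

n = 41 pairs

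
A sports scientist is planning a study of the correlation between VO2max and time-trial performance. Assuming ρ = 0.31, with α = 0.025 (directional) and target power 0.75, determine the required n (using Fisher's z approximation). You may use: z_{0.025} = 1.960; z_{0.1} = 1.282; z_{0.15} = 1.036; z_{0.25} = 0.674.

n = 71

Fisher's z: C = ½·ln((1+r)/(1−r)) = ½·ln(1.8986) = 0.3205.
n = ((z_{α} + z_β)/C)² + 3.
(1.960 + 0.674) / 0.3205 = 2.634 / 0.3205 = 8.218.
n = 8.218² + 3 = 67.54 + 3 = 70.5.
Round up.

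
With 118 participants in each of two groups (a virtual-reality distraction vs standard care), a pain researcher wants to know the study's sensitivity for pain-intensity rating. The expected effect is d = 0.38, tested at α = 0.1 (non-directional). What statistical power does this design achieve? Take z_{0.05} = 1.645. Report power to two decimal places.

power ≈ 0.90

For two equal groups, power = Φ(d·√(n/2) − z_{α/2}).
d·√(n/2) = 0.38 × √(118/2) = 0.38 × 7.681 = 2.919.
z_β = 2.919 − 1.645 = 1.274.
Power = Φ(1.274) = 0.899.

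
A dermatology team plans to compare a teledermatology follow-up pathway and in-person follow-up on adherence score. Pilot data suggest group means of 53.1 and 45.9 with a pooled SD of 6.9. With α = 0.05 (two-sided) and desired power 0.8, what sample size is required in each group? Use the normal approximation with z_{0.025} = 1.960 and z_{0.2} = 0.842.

n = 15 per group

Cohen's d = |M₁ − M₂| / SD_pooled = |53.1 − 45.9| / 6.9 = 7.2 / 6.9 = 1.043.
For two independent groups with equal n: n = 2·((z_{α/2} + z_β) / d)².
z_{α/2} + z_β = 1.960 + 0.842 = 2.802.
n = 2 × (2.802 / 1.043)² = 2 × 2.686² = 2 × 7.22 = 14.4.
Round up to the next whole participant.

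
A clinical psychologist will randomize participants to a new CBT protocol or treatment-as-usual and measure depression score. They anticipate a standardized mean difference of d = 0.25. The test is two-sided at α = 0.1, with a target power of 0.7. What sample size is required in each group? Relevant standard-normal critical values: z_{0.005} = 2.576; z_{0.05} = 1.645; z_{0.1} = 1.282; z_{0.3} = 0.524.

n = 151 per group

For two independent groups with equal n: n = 2·((z_{α/2} + z_β) / d)².
z_{α/2} + z_β = 1.645 + 0.524 = 2.169.
n = 2 × (2.169 / 0.25)² = 2 × 8.676² = 2 × 75.27 = 150.5.
Round up to the next whole participant.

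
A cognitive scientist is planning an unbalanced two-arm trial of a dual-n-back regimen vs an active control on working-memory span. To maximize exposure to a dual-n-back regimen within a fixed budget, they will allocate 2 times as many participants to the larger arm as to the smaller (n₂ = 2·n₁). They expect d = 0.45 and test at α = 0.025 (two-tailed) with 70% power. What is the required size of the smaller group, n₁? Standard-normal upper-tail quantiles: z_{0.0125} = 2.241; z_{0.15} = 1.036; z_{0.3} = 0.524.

n₁ = 57

With allocation ratio k = n₂/n₁ = 2, Var(x̄₁−x̄₂) = σ²(1/n₁ + 1/(k·n₁)) = σ²·(k+1)/(k·n₁).
So n₁ = (1 + 1/k)·((z_{α/2} + z_β)/d)² = 1.500 × (2.765/0.45)².
n₁ = 1.500 × 37.75 = 56.6.
Round up: n₁ = 57, giving n₂ = 2 × 57 = 114.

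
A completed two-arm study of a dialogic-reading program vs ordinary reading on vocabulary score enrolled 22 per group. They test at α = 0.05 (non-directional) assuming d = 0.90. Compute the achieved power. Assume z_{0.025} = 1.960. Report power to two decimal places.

For two equal groups, power = Φ(d·√(n/2) − z_{α/2}).
d·√(n/2) = 0.90 × √(22/2) = 0.90 × 3.317 = 2.985.
z_β = 2.985 − 1.960 = 1.025.
Power = Φ(1.025) = 0.847.

power ≈ 0.85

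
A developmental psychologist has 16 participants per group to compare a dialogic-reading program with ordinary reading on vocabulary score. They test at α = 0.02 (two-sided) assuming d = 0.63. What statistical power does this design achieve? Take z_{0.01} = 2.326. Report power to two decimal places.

For two equal groups, power = Φ(d·√(n/2) − z_{α/2}).
d·√(n/2) = 0.63 × √(16/2) = 0.63 × 2.828 = 1.782.
z_β = 1.782 − 2.326 = -0.544.
Power = Φ(-0.544) = 0.293.

power ≈ 0.29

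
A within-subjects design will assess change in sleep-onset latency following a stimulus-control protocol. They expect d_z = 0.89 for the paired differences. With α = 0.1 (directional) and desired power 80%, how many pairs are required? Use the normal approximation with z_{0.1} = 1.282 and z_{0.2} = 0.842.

n = 6 pairs

For a paired (one-sample on differences) test: n = ((z_{α} + z_β) / d)².
z_{α} + z_β = 1.282 + 0.842 = 2.124.
n = (2.124 / 0.89)² = 2.387² = 5.70.
Round up.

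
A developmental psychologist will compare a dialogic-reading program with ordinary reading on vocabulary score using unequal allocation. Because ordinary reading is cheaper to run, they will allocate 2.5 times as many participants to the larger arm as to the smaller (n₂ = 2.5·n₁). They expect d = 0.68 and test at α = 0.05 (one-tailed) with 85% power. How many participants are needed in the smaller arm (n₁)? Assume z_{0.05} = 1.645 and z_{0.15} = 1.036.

n₁ = 22

With allocation ratio k = n₂/n₁ = 2.5, Var(x̄₁−x̄₂) = σ²(1/n₁ + 1/(k·n₁)) = σ²·(k+1)/(k·n₁).
So n₁ = (1 + 1/k)·((z_{α} + z_β)/d)² = 1.400 × (2.681/0.68)².
n₁ = 1.400 × 15.54 = 21.8.
Round up: n₁ = 22, giving n₂ = 2.5 × 22 = 55.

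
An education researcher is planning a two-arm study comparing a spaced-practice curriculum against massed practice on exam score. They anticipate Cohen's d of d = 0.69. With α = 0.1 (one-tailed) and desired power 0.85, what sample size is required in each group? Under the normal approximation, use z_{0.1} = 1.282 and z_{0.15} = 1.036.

n = 23 per group

For two independent groups with equal n: n = 2·((z_{α} + z_β) / d)².
z_{α} + z_β = 1.282 + 1.036 = 2.318.
n = 2 × (2.318 / 0.69)² = 2 × 3.359² = 2 × 11.29 = 22.6.
Round up to the next whole participant.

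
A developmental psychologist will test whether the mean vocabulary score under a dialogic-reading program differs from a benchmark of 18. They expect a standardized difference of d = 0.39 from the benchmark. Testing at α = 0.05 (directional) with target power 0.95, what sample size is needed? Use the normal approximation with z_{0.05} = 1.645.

n = 72

For a one-sample test: n = ((z_{α} + z_β) / d)².
z_{α} + z_β = 1.645 + 1.645 = 3.290.
n = (3.290 / 0.39)² = 8.436² = 71.16.
Round up.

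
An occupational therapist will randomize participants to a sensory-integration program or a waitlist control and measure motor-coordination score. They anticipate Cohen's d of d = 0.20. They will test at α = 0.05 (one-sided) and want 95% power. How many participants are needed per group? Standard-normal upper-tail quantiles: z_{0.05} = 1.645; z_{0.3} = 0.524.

For two independent groups with equal n: n = 2·((z_{α} + z_β) / d)².
z_{α} + z_β = 1.645 + 1.645 = 3.290.
n = 2 × (3.290 / 0.20)² = 2 × 16.450² = 2 × 270.60 = 541.2.
Round up to the next whole participant.

n = 542 per group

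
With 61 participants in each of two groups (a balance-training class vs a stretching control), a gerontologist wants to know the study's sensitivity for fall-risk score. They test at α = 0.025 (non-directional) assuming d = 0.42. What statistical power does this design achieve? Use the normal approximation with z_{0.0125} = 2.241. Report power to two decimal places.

power ≈ 0.53

For two equal groups, power = Φ(d·√(n/2) − z_{α/2}).
d·√(n/2) = 0.42 × √(61/2) = 0.42 × 5.523 = 2.320.
z_β = 2.320 − 2.241 = 0.079.
Power = Φ(0.079) = 0.531.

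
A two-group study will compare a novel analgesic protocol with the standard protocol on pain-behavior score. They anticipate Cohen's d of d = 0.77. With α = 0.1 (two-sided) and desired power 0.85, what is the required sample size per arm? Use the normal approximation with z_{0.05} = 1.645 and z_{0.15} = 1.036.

For two independent groups with equal n: n = 2·((z_{α/2} + z_β) / d)².
z_{α/2} + z_β = 1.645 + 1.036 = 2.681.
n = 2 × (2.681 / 0.77)² = 2 × 3.482² = 2 × 12.12 = 24.2.
Round up to the next whole participant.

n = 25 per group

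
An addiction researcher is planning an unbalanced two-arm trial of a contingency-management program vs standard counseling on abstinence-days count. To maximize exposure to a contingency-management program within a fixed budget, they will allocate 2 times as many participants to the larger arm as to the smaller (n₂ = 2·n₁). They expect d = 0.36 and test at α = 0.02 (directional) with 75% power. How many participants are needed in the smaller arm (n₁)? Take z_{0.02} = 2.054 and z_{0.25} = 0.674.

With allocation ratio k = n₂/n₁ = 2, Var(x̄₁−x̄₂) = σ²(1/n₁ + 1/(k·n₁)) = σ²·(k+1)/(k·n₁).
So n₁ = (1 + 1/k)·((z_{α} + z_β)/d)² = 1.500 × (2.728/0.36)².
n₁ = 1.500 × 57.42 = 86.1.
Round up: n₁ = 87, giving n₂ = 2 × 87 = 174.

n₁ = 87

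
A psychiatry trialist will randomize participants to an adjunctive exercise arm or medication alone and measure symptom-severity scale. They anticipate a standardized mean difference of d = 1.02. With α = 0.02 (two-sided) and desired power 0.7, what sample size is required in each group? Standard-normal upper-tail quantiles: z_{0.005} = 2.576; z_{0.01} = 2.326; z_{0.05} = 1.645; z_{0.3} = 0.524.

For two independent groups with equal n: n = 2·((z_{α/2} + z_β) / d)².
z_{α/2} + z_β = 2.326 + 0.524 = 2.850.
n = 2 × (2.850 / 1.02)² = 2 × 2.794² = 2 × 7.81 = 15.6.
Round up to the next whole participant.

n = 16 per group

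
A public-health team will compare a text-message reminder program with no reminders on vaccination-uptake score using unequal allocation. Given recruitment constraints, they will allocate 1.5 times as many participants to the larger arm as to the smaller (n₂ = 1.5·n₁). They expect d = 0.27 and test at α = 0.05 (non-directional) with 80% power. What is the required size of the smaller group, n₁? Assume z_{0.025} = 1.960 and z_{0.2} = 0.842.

With allocation ratio k = n₂/n₁ = 1.5, Var(x̄₁−x̄₂) = σ²(1/n₁ + 1/(k·n₁)) = σ²·(k+1)/(k·n₁).
So n₁ = (1 + 1/k)·((z_{α/2} + z_β)/d)² = 1.667 × (2.802/0.27)².
n₁ = 1.667 × 107.70 = 179.5.
Round up: n₁ = 180, giving n₂ = 1.5 × 180 = 270.

n₁ = 180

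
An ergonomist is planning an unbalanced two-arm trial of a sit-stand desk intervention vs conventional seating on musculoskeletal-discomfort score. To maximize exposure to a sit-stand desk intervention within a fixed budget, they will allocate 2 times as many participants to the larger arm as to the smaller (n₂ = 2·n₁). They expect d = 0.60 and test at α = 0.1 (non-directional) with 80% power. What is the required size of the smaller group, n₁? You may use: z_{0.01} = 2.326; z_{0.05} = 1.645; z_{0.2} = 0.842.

n₁ = 26

With allocation ratio k = n₂/n₁ = 2, Var(x̄₁−x̄₂) = σ²(1/n₁ + 1/(k·n₁)) = σ²·(k+1)/(k·n₁).
So n₁ = (1 + 1/k)·((z_{α/2} + z_β)/d)² = 1.500 × (2.487/0.60)².
n₁ = 1.500 × 17.18 = 25.8.
Round up: n₁ = 26, giving n₂ = 2 × 26 = 52.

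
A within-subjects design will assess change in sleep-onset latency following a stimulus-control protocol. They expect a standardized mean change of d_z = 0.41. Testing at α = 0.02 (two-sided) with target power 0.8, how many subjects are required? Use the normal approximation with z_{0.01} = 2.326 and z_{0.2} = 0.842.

n = 60 pairs

For a paired (one-sample on differences) test: n = ((z_{α/2} + z_β) / d)².
z_{α/2} + z_β = 2.326 + 0.842 = 3.168.
n = (3.168 / 0.41)² = 7.727² = 59.70.
Round up.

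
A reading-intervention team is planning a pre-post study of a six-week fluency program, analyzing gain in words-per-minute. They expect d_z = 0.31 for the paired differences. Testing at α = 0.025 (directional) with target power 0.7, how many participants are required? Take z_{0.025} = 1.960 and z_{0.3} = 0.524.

n = 65 pairs

For a paired (one-sample on differences) test: n = ((z_{α} + z_β) / d)².
z_{α} + z_β = 1.960 + 0.524 = 2.484.
n = (2.484 / 0.31)² = 8.013² = 64.21.
Round up.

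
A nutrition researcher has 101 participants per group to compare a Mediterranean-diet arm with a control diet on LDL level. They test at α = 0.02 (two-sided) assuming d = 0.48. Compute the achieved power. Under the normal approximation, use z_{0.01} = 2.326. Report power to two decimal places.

For two equal groups, power = Φ(d·√(n/2) − z_{α/2}).
d·√(n/2) = 0.48 × √(101/2) = 0.48 × 7.106 = 3.411.
z_β = 3.411 − 2.326 = 1.085.
Power = Φ(1.085) = 0.861.

power ≈ 0.86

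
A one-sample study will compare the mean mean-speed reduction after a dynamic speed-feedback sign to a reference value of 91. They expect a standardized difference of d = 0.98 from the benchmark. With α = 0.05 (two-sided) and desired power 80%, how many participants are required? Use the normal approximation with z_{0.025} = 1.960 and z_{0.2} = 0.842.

n = 9

For a one-sample test: n = ((z_{α/2} + z_β) / d)².
z_{α/2} + z_β = 1.960 + 0.842 = 2.802.
n = (2.802 / 0.98)² = 2.859² = 8.17.
Round up.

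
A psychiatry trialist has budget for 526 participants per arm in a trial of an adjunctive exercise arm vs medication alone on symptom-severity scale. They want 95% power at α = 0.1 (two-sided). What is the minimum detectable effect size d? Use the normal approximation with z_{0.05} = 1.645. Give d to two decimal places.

d_min ≈ 0.20

For two independent groups of n = 526 each: d_min = (z_{α/2} + z_β)·√(2/n).
z-sum = 1.645 + 1.645 = 3.290.
d_min = 3.290 × √(2/526) = 3.290 × 0.0617 = 0.203.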